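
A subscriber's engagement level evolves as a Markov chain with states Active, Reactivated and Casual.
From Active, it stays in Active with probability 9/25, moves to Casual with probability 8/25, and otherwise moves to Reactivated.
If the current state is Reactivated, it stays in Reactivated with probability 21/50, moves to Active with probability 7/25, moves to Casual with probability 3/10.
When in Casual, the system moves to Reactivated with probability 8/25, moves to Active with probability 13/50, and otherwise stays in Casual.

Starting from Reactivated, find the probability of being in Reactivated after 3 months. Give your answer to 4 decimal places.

0.3562

Propagate the distribution vector 3 months from Reactivated.
After 0 months: (0.0000, 1.0000, 0.0000)
After 1 month: (0.2800, 0.4200, 0.3000)
After 2 months: (0.2964, 0.3620, 0.3416)
After 3 months: (0.2969, 0.3562, 0.3469)
P(in Reactivated after 3 months) = 0.3562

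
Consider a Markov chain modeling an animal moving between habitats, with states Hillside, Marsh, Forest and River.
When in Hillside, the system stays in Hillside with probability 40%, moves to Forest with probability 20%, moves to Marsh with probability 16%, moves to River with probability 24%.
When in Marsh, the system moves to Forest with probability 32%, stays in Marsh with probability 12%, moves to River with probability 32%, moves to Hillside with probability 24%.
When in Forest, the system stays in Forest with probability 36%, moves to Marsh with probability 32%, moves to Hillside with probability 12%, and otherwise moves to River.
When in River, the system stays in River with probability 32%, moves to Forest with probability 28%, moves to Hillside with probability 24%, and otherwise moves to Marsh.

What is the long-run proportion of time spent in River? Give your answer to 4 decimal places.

0.2655

Let the stationary distribution be π with π = πP and π_1 + π_2 + π_3 + π_4 = 1.
π_1 = 0.4·π_1 + 0.24·π_2 + 0.12·π_3 + 0.24·π_4
π_2 = 0.16·π_1 + 0.12·π_2 + 0.32·π_3 + 0.16·π_4
π_3 = 0.2·π_1 + 0.32·π_2 + 0.36·π_3 + 0.28·π_4
Solving with the normalization constraint gives π = (0.2440, 0.1987, 0.2918, 0.2655).
So the stationary probability of River is 0.2655.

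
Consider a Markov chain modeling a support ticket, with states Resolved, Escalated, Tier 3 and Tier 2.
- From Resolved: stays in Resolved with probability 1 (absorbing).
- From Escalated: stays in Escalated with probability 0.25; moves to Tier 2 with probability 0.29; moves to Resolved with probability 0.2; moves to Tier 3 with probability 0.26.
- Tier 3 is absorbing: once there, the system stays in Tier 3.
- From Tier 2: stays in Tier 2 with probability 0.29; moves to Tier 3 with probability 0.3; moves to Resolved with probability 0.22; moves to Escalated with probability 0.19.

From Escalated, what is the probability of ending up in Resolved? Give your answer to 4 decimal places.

0.4311

Let h(s) be the probability of absorption at Resolved starting from transient state s. Then h(Resolved) = 1 and h(Tier 3) = 0. By first-step analysis:
h(Escalated) = 0.2·1 + 0.25·h(Escalated) + 0.26·0 + 0.29·h(Tier 2)
h(Tier 2) = 0.22·1 + 0.19·h(Escalated) + 0.3·0 + 0.29·h(Tier 2)
Solving: h(Escalated) = 0.4311, h(Tier 2) = 0.4252.
Starting from Escalated, the probability is 0.4311.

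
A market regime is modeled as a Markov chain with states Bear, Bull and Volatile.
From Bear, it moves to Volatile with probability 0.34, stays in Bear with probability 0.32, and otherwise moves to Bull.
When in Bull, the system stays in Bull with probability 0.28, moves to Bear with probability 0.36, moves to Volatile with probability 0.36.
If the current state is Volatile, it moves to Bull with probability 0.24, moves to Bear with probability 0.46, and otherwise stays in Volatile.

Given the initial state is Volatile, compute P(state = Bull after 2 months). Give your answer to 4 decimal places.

Sum over the intermediate state after 1 month:
P = P(Volatile→Bear)·P(Bear→Bull) + P(Volatile→Bull)·P(Bull→Bull) + P(Volatile→Volatile)·P(Volatile→Bull)
  = 0.46×0.34 + 0.24×0.28 + 0.3×0.24
  = 0.1564 + 0.0672 + 0.0720 = 0.2956

0.2956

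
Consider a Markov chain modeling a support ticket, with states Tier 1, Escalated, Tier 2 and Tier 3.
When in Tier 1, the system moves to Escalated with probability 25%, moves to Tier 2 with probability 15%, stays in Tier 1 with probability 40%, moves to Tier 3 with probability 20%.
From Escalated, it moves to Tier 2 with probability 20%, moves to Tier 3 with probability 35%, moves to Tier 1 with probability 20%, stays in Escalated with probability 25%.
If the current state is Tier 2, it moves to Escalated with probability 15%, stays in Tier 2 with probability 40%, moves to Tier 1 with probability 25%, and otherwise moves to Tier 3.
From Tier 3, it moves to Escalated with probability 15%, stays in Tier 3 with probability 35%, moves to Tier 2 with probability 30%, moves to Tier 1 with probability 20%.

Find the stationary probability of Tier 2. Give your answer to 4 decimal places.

Let the stationary distribution be π with π = πP and π_1 + π_2 + π_3 + π_4 = 1.
π_1 = 0.4·π_1 + 0.2·π_2 + 0.25·π_3 + 0.2·π_4
π_2 = 0.25·π_1 + 0.25·π_2 + 0.15·π_3 + 0.15·π_4
π_3 = 0.15·π_1 + 0.2·π_2 + 0.4·π_3 + 0.3·π_4
Solving with the normalization constraint gives π = (0.2667, 0.1963, 0.2671, 0.2699).
So the stationary probability of Tier 2 is 0.2671.

0.2671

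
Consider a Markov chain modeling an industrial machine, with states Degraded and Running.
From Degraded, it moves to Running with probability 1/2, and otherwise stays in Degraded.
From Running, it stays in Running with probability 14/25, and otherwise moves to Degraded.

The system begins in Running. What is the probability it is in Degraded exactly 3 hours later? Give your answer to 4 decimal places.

Propagate the distribution vector 3 hours from Running.
After 0 hours: (0.0000, 1.0000)
After 1 hour: (0.4400, 0.5600)
After 2 hours: (0.4664, 0.5336)
After 3 hours: (0.4680, 0.5320)
P(in Degraded after 3 hours) = 0.4680

0.4680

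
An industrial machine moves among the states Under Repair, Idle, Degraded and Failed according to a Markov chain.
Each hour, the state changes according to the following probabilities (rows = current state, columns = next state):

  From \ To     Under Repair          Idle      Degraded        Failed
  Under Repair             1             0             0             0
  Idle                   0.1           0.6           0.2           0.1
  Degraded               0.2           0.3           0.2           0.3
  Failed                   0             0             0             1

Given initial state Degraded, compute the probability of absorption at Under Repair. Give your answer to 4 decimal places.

0.4231

Let h(s) be the probability of absorption at Under Repair starting from transient state s. Then h(Under Repair) = 1 and h(Failed) = 0. By first-step analysis:
h(Idle) = 0.1·1 + 0.6·h(Idle) + 0.2·h(Degraded) + 0.1·0
h(Degraded) = 0.2·1 + 0.3·h(Idle) + 0.2·h(Degraded) + 0.3·0
Solving: h(Idle) = 0.4615, h(Degraded) = 0.4231.
Starting from Degraded, the probability is 0.4231.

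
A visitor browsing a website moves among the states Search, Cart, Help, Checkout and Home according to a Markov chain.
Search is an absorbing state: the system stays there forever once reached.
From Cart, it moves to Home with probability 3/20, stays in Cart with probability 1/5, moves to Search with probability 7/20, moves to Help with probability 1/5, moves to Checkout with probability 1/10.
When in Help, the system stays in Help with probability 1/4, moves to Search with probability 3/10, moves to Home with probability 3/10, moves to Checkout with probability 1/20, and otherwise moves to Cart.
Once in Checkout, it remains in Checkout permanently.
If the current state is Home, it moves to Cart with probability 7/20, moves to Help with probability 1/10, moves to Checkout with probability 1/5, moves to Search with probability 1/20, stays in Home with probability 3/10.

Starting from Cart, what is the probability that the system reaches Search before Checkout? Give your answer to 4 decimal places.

0.7134

Let h(s) be the probability of absorption at Search starting from transient state s. Then h(Search) = 1 and h(Checkout) = 0. By first-step analysis:
h(Cart) = 0.35·1 + 0.2·h(Cart) + 0.2·h(Help) + 0.1·0 + 0.15·h(Home)
h(Help) = 0.3·1 + 0.1·h(Cart) + 0.25·h(Help) + 0.05·0 + 0.3·h(Home)
h(Home) = 0.05·1 + 0.35·h(Cart) + 0.1·h(Help) + 0.2·0 + 0.3·h(Home)
Solving: h(Cart) = 0.7134, h(Help) = 0.7068, h(Home) = 0.5291.
Starting from Cart, the probability is 0.7134.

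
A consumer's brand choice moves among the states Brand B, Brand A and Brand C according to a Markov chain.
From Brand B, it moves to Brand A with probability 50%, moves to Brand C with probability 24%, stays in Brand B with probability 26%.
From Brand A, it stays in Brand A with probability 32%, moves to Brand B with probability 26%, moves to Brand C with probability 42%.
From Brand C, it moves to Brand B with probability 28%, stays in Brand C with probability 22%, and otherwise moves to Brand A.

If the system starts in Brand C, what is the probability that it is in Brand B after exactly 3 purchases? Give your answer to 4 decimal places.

0.2665

Propagate the distribution vector 3 purchases from Brand C.
After 0 purchases: (0.0000, 0.0000, 1.0000)
After 1 purchase: (0.2800, 0.5000, 0.2200)
After 2 purchases: (0.2644, 0.4100, 0.3256)
After 3 purchases: (0.2665, 0.4262, 0.3073)
P(in Brand B after 3 purchases) = 0.2665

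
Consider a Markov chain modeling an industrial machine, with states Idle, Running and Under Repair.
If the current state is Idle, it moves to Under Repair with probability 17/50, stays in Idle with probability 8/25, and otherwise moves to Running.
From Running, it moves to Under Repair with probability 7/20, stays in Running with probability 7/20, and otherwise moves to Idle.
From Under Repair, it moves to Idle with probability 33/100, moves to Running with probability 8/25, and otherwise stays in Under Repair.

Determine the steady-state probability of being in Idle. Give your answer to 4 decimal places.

Let the stationary distribution be π with π = πP and π_1 + π_2 + π_3 = 1.
π_1 = 0.32·π_1 + 0.3·π_2 + 0.33·π_3
π_2 = 0.34·π_1 + 0.35·π_2 + 0.32·π_3
Solving with the normalization constraint gives π = (0.3167, 0.3364, 0.3468).
So the stationary probability of Idle is 0.3167.

0.3167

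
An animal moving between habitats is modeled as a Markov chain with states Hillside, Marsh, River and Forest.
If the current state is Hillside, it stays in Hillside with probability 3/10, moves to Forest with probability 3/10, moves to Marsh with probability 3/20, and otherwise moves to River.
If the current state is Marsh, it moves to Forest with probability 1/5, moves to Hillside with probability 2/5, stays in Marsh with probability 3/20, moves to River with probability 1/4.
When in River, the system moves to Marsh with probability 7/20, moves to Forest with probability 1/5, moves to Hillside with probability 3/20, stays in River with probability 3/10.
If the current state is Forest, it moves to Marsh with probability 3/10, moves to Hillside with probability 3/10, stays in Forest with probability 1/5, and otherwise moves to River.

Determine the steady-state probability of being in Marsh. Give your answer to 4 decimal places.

Let the stationary distribution be π with π = πP and π_1 + π_2 + π_3 + π_4 = 1.
π_1 = 0.3·π_1 + 0.4·π_2 + 0.15·π_3 + 0.3·π_4
π_2 = 0.15·π_1 + 0.15·π_2 + 0.35·π_3 + 0.3·π_4
π_3 = 0.25·π_1 + 0.25·π_2 + 0.3·π_3 + 0.2·π_4
Solving with the normalization constraint gives π = (0.2858, 0.2345, 0.2511, 0.2286).
So the stationary probability of Marsh is 0.2345.

0.2345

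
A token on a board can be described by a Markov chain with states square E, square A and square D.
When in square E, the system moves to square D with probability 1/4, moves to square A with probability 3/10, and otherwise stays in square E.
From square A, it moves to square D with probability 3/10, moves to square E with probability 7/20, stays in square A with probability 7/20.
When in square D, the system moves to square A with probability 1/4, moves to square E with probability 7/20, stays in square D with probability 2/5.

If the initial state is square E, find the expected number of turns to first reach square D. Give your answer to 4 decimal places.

3.7624

Let t(s) be the expected number of turns to first reach square D from state s, with t(square D) = 0. Conditioning on the first turn:
t(square E) = 1 + 0.45·t(square E) + 0.3·t(square A)
t(square A) = 1 + 0.35·t(square E) + 0.35·t(square A)
Solving: t(square E) = 3.7624, t(square A) = 3.5644.
Expected turns from square E to square D: 3.7624.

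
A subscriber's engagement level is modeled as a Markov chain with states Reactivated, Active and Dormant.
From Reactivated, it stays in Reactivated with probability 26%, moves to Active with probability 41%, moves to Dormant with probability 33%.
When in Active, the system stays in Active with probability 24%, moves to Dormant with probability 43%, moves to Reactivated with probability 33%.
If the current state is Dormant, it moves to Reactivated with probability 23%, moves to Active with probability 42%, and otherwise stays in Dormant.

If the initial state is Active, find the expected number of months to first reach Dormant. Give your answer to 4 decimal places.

2.5053

Let t(s) be the expected number of months to first reach Dormant from state s, with t(Dormant) = 0. Conditioning on the first month:
t(Reactivated) = 1 + 0.26·t(Reactivated) + 0.41·t(Active)
t(Active) = 1 + 0.33·t(Reactivated) + 0.24·t(Active)
Solving: t(Reactivated) = 2.7394, t(Active) = 2.5053.
Expected months from Active to Dormant: 2.5053.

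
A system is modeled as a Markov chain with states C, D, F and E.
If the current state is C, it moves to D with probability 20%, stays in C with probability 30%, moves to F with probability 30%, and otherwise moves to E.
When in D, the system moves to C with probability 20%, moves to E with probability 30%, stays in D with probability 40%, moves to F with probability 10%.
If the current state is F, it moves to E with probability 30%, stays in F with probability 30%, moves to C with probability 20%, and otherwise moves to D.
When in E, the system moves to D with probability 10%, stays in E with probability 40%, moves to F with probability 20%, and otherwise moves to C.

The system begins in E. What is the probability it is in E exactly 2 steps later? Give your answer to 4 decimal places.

Propagate the distribution vector 2 steps from E.
After 0 steps: (0.0000, 0.0000, 0.0000, 1.0000)
After 1 step: (0.3000, 0.1000, 0.2000, 0.4000)
After 2 steps: (0.2700, 0.1800, 0.2400, 0.3100)
P(in E after 2 steps) = 0.3100

0.3100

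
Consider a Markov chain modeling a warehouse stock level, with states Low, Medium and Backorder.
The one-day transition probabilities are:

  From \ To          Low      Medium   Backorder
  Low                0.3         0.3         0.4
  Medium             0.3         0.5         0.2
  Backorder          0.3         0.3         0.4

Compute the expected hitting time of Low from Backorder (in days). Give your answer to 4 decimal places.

3.3333

Let t(s) be the expected number of days to first reach Low from state s, with t(Low) = 0. Conditioning on the first day:
t(Medium) = 1 + 0.5·t(Medium) + 0.2·t(Backorder)
t(Backorder) = 1 + 0.3·t(Medium) + 0.4·t(Backorder)
Solving: t(Medium) = 3.3333, t(Backorder) = 3.3333.
Expected days from Backorder to Low: 3.3333.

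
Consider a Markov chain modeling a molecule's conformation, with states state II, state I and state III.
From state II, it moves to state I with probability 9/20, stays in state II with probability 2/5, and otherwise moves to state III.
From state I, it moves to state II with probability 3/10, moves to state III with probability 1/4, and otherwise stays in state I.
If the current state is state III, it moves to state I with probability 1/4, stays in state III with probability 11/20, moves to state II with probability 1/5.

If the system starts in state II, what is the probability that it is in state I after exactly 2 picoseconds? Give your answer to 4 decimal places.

0.4200

Sum over the intermediate state after 1 picosecond:
P = P(state II→state II)·P(state II→state I) + P(state II→state I)·P(state I→state I) + P(state II→state III)·P(state III→state I)
  = 0.4×0.45 + 0.45×0.45 + 0.15×0.25
  = 0.1800 + 0.2025 + 0.0375 = 0.4200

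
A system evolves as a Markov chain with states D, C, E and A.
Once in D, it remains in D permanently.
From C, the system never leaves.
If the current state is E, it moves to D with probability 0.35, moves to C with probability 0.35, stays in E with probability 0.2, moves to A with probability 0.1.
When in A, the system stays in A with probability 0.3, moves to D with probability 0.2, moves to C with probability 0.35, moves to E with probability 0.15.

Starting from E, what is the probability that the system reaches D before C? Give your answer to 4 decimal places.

0.4862

Let h(s) be the probability of absorption at D starting from transient state s. Then h(D) = 1 and h(C) = 0. By first-step analysis:
h(E) = 0.35·1 + 0.35·0 + 0.2·h(E) + 0.1·h(A)
h(A) = 0.2·1 + 0.35·0 + 0.15·h(E) + 0.3·h(A)
Solving: h(E) = 0.4862, h(A) = 0.3899.
Starting from E, the probability is 0.4862.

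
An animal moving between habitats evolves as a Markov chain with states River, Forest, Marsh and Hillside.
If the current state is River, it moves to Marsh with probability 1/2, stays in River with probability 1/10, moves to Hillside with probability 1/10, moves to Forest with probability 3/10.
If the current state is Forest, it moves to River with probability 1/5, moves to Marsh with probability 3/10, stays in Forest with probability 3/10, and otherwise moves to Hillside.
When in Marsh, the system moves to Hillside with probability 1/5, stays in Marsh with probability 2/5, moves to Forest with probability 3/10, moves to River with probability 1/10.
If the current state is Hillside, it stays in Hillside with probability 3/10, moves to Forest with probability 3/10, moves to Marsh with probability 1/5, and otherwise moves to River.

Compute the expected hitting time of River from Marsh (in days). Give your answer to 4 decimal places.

6.5693

Let t(s) be the expected number of days to first reach River from state s, with t(River) = 0. Conditioning on the first day:
t(Forest) = 1 + 0.3·t(Forest) + 0.3·t(Marsh) + 0.2·t(Hillside)
t(Marsh) = 1 + 0.3·t(Forest) + 0.4·t(Marsh) + 0.2·t(Hillside)
t(Hillside) = 1 + 0.3·t(Forest) + 0.2·t(Marsh) + 0.3·t(Hillside)
Solving: t(Forest) = 5.9124, t(Marsh) = 6.5693, t(Hillside) = 5.8394.
Expected days from Marsh to River: 6.5693.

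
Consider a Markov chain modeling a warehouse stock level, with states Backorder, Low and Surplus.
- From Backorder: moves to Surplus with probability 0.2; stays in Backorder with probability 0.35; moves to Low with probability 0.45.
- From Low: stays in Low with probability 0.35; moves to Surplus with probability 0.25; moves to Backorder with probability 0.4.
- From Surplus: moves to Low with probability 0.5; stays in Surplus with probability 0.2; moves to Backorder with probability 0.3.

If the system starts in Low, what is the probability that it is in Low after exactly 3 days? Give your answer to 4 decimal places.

0.4181

Propagate the distribution vector 3 days from Low.
After 0 days: (0.0000, 1.0000, 0.0000)
After 1 day: (0.4000, 0.3500, 0.2500)
After 2 days: (0.3550, 0.4275, 0.2175)
After 3 days: (0.3605, 0.4181, 0.2214)
P(in Low after 3 days) = 0.4181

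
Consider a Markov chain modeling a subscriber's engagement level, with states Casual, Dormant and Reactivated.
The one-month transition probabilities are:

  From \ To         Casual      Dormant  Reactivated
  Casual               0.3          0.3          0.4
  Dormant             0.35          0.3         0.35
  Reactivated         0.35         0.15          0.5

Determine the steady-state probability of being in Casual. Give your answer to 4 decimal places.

0.3333

Let the stationary distribution be π with π = πP and π_1 + π_2 + π_3 = 1.
π_1 = 0.3·π_1 + 0.35·π_2 + 0.35·π_3
π_2 = 0.3·π_1 + 0.3·π_2 + 0.15·π_3
Solving with the normalization constraint gives π = (0.3333, 0.2353, 0.4314).
So the stationary probability of Casual is 0.3333.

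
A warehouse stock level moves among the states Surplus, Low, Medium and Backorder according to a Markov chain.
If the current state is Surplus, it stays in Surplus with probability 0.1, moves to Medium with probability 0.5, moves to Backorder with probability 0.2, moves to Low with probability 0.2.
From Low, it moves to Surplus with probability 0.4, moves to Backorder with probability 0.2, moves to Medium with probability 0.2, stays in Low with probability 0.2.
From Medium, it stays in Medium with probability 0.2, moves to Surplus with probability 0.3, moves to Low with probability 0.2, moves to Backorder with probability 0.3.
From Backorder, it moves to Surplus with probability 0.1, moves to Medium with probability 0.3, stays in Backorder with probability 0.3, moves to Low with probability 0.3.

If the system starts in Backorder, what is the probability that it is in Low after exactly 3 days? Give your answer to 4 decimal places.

Propagate the distribution vector 3 days from Backorder.
After 0 days: (0.0000, 0.0000, 0.0000, 1.0000)
After 1 day: (0.1000, 0.3000, 0.3000, 0.3000)
After 2 days: (0.2500, 0.2300, 0.2600, 0.2600)
After 3 days: (0.2210, 0.2260, 0.3010, 0.2520)
P(in Low after 3 days) = 0.2260

0.2260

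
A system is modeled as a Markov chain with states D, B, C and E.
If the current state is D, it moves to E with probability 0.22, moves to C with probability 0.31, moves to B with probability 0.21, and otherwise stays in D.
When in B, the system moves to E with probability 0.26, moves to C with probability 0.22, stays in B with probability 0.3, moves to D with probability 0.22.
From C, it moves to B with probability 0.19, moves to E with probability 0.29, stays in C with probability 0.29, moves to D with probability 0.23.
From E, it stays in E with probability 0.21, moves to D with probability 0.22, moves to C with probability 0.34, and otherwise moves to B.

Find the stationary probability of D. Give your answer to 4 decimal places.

0.2322

Let the stationary distribution be π with π = πP and π_1 + π_2 + π_3 + π_4 = 1.
π_1 = 0.26·π_1 + 0.22·π_2 + 0.23·π_3 + 0.22·π_4
π_2 = 0.21·π_1 + 0.3·π_2 + 0.19·π_3 + 0.23·π_4
π_3 = 0.31·π_1 + 0.22·π_2 + 0.29·π_3 + 0.34·π_4
Solving with the normalization constraint gives π = (0.2322, 0.2298, 0.2909, 0.2471).
So the stationary probability of D is 0.2322.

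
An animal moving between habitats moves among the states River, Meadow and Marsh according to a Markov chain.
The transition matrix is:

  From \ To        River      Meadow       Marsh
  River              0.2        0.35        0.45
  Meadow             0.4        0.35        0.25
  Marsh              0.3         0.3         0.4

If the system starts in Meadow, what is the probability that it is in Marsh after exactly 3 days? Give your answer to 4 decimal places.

0.3641

Propagate the distribution vector 3 days from Meadow.
After 0 days: (0.0000, 1.0000, 0.0000)
After 1 day: (0.4000, 0.3500, 0.2500)
After 2 days: (0.2950, 0.3375, 0.3675)
After 3 days: (0.3043, 0.3316, 0.3641)
P(in Marsh after 3 days) = 0.3641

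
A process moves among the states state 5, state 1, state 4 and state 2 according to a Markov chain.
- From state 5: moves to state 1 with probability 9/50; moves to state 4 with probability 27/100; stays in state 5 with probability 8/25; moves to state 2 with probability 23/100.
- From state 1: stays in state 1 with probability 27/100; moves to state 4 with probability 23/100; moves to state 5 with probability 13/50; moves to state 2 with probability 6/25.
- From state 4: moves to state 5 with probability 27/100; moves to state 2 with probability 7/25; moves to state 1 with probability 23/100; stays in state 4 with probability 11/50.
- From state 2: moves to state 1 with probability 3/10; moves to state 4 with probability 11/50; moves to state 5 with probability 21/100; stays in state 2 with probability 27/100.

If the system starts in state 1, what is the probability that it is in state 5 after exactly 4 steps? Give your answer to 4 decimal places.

Propagate the distribution vector 4 steps from state 1.
After 0 steps: (0.0000, 1.0000, 0.0000, 0.0000)
After 1 step: (0.2600, 0.2700, 0.2300, 0.2400)
After 2 steps: (0.2659, 0.2446, 0.2357, 0.2538)
After 3 steps: (0.2656, 0.2443, 0.2357, 0.2544)
After 4 steps: (0.2656, 0.2443, 0.2357, 0.2544)
P(in state 5 after 4 steps) = 0.2656

0.2656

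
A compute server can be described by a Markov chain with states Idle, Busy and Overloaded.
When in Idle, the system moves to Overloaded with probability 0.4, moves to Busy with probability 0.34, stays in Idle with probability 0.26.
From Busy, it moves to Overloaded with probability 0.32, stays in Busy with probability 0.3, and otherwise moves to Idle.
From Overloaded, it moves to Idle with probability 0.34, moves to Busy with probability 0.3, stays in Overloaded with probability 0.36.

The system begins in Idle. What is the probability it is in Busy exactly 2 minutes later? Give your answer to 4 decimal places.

0.3104

Sum over the intermediate state after 1 minute:
P = P(Idle→Idle)·P(Idle→Busy) + P(Idle→Busy)·P(Busy→Busy) + P(Idle→Overloaded)·P(Overloaded→Busy)
  = 0.26×0.34 + 0.34×0.3 + 0.4×0.3
  = 0.0884 + 0.1020 + 0.1200 = 0.3104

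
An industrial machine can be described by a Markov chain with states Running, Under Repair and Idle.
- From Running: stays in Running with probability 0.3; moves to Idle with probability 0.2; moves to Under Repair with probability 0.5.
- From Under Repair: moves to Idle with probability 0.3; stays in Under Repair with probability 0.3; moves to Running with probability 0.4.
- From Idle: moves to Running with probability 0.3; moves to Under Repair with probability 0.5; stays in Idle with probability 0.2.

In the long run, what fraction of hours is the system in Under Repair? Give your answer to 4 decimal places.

Let the stationary distribution be π with π = πP and π_1 + π_2 + π_3 = 1.
π_1 = 0.3·π_1 + 0.4·π_2 + 0.3·π_3
π_2 = 0.5·π_1 + 0.3·π_2 + 0.5·π_3
Solving with the normalization constraint gives π = (0.3417, 0.4167, 0.2417).
So the stationary probability of Under Repair is 0.4167.

0.4167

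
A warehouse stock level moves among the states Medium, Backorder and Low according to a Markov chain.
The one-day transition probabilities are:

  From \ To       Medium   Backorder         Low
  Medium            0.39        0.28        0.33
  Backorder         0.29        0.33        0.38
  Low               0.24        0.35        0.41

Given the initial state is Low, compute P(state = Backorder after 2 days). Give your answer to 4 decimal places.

Sum over the intermediate state after 1 day:
P = P(Low→Medium)·P(Medium→Backorder) + P(Low→Backorder)·P(Backorder→Backorder) + P(Low→Low)·P(Low→Backorder)
  = 0.24×0.28 + 0.35×0.33 + 0.41×0.35
  = 0.0672 + 0.1155 + 0.1435 = 0.3262

0.3262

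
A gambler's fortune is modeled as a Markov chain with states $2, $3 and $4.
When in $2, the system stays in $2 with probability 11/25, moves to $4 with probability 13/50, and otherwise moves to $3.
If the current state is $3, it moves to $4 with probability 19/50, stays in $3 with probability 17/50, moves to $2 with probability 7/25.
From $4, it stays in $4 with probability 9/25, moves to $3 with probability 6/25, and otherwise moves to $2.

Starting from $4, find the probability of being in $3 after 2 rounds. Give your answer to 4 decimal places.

Sum over the intermediate state after 1 round:
P = P($4→$2)·P($2→$3) + P($4→$3)·P($3→$3) + P($4→$4)·P($4→$3)
  = 0.4×0.3 + 0.24×0.34 + 0.36×0.24
  = 0.1200 + 0.0816 + 0.0864 = 0.2880

0.2880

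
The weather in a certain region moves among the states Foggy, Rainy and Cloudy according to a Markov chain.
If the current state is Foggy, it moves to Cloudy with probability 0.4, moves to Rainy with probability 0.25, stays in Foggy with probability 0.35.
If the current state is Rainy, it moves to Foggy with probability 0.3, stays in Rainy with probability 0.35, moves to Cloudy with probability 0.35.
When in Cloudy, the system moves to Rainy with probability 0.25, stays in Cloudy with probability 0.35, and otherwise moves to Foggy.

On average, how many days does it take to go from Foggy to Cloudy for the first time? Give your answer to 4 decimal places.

Let t(s) be the expected number of days to first reach Cloudy from state s, with t(Cloudy) = 0. Conditioning on the first day:
t(Foggy) = 1 + 0.35·t(Foggy) + 0.25·t(Rainy)
t(Rainy) = 1 + 0.3·t(Foggy) + 0.35·t(Rainy)
Solving: t(Foggy) = 2.5899, t(Rainy) = 2.7338.
Expected days from Foggy to Cloudy: 2.5899.

2.5899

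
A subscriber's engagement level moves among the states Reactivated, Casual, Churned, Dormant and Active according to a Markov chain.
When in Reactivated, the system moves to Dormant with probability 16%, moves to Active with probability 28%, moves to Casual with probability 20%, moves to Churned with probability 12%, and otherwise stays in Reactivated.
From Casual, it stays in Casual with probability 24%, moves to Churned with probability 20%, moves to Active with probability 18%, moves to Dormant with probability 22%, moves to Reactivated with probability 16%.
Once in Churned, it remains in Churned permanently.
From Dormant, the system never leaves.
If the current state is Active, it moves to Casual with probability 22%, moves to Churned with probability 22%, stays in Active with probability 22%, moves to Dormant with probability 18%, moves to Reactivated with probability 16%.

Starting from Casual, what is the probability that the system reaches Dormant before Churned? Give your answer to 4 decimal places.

0.5142

Let h(s) be the probability of absorption at Dormant starting from transient state s. Then h(Dormant) = 1 and h(Churned) = 0. By first-step analysis:
h(Reactivated) = 0.24·h(Reactivated) + 0.2·h(Casual) + 0.12·0 + 0.16·1 + 0.28·h(Active)
h(Casual) = 0.16·h(Reactivated) + 0.24·h(Casual) + 0.2·0 + 0.22·1 + 0.18·h(Active)
h(Active) = 0.16·h(Reactivated) + 0.22·h(Casual) + 0.22·0 + 0.18·1 + 0.22·h(Active)
Solving: h(Reactivated) = 0.5239, h(Casual) = 0.5142, h(Active) = 0.4833.
Starting from Casual, the probability is 0.5142.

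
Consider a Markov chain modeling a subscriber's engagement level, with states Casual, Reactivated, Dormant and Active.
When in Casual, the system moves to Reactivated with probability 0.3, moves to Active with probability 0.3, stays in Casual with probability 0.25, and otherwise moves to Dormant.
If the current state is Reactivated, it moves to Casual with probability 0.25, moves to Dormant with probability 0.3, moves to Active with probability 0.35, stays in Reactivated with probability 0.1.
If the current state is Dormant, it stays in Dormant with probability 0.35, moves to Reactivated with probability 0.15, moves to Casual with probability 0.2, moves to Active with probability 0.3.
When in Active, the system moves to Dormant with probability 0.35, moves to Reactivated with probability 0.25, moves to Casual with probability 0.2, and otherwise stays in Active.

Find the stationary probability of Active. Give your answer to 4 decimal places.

0.2819

Let the stationary distribution be π with π = πP and π_1 + π_2 + π_3 + π_4 = 1.
π_1 = 0.25·π_1 + 0.25·π_2 + 0.2·π_3 + 0.2·π_4
π_2 = 0.3·π_1 + 0.1·π_2 + 0.15·π_3 + 0.25·π_4
π_3 = 0.15·π_1 + 0.3·π_2 + 0.35·π_3 + 0.35·π_4
Solving with the normalization constraint gives π = (0.2211, 0.2013, 0.2957, 0.2819).
So the stationary probability of Active is 0.2819.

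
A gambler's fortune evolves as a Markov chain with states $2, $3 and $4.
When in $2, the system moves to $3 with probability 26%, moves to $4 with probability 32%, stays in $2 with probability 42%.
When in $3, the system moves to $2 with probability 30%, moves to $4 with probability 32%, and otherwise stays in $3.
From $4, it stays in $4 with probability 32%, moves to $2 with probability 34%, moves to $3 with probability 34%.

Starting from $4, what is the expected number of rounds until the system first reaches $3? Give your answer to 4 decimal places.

3.2213

Let t(s) be the expected number of rounds to first reach $3 from state s, with t($3) = 0. Conditioning on the first round:
t($2) = 1 + 0.42·t($2) + 0.32·t($4)
t($4) = 1 + 0.34·t($2) + 0.32·t($4)
Solving: t($2) = 3.5014, t($4) = 3.2213.
Expected rounds from $4 to $3: 3.2213.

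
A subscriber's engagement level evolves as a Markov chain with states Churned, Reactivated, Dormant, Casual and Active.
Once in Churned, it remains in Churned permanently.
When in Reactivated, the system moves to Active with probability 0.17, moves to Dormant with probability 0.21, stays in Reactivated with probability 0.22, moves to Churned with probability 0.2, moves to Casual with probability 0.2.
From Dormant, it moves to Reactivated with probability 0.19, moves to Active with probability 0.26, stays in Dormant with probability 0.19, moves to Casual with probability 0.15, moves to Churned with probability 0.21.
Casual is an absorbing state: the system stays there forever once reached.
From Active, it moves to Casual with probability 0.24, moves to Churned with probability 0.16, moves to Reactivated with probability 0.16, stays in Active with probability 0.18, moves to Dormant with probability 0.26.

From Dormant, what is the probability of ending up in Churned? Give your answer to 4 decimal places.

0.5228

Let h(s) be the probability of absorption at Churned starting from transient state s. Then h(Churned) = 1 and h(Casual) = 0. By first-step analysis:
h(Reactivated) = 0.2·1 + 0.22·h(Reactivated) + 0.21·h(Dormant) + 0.2·0 + 0.17·h(Active)
h(Dormant) = 0.21·1 + 0.19·h(Reactivated) + 0.19·h(Dormant) + 0.15·0 + 0.26·h(Active)
h(Active) = 0.16·1 + 0.16·h(Reactivated) + 0.26·h(Dormant) + 0.24·0 + 0.18·h(Active)
Solving: h(Reactivated) = 0.4970, h(Dormant) = 0.5228, h(Active) = 0.4579.
Starting from Dormant, the probability is 0.5228.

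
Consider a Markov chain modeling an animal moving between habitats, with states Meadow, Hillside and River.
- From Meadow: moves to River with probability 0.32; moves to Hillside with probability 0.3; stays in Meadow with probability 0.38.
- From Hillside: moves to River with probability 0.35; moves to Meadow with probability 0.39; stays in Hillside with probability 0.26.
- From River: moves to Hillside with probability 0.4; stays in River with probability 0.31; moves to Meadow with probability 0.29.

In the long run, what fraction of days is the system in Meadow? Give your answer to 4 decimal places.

Let the stationary distribution be π with π = πP and π_1 + π_2 + π_3 = 1.
π_1 = 0.38·π_1 + 0.39·π_2 + 0.29·π_3
π_2 = 0.3·π_1 + 0.26·π_2 + 0.4·π_3
Solving with the normalization constraint gives π = (0.3538, 0.3198, 0.3263).
So the stationary probability of Meadow is 0.3538.

0.3538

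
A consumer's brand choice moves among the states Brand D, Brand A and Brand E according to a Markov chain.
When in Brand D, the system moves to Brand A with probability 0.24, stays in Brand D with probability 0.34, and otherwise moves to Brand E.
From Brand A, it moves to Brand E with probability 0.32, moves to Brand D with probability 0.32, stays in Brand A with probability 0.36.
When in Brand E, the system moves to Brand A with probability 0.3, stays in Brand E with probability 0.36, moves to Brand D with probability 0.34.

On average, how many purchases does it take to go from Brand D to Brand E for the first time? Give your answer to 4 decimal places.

2.5463

Let t(s) be the expected number of purchases to first reach Brand E from state s, with t(Brand E) = 0. Conditioning on the first purchase:
t(Brand D) = 1 + 0.34·t(Brand D) + 0.24·t(Brand A)
t(Brand A) = 1 + 0.32·t(Brand D) + 0.36·t(Brand A)
Solving: t(Brand D) = 2.5463, t(Brand A) = 2.8356.
Expected purchases from Brand D to Brand E: 2.5463.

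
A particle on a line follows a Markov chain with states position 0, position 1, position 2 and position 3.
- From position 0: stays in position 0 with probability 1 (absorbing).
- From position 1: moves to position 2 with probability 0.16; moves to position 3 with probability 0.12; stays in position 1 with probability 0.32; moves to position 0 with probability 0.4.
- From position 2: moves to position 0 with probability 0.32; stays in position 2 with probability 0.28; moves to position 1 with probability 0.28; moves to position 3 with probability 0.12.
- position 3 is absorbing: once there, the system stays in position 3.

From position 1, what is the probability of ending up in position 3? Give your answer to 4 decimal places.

Let h(s) be the probability of absorption at position 3 starting from transient state s. Then h(position 3) = 1 and h(position 0) = 0. By first-step analysis:
h(position 1) = 0.4·0 + 0.32·h(position 1) + 0.16·h(position 2) + 0.12·1
h(position 2) = 0.32·0 + 0.28·h(position 1) + 0.28·h(position 2) + 0.12·1
Solving: h(position 1) = 0.2374, h(position 2) = 0.2590.
Starting from position 1, the probability is 0.2374.

0.2374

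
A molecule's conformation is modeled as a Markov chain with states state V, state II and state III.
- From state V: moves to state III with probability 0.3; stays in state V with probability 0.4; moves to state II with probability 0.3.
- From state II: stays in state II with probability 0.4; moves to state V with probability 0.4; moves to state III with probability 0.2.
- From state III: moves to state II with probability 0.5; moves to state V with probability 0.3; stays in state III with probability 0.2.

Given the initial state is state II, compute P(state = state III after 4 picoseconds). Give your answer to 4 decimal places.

0.2376

Propagate the distribution vector 4 picoseconds from state II.
After 0 picoseconds: (0.0000, 1.0000, 0.0000)
After 1 picosecond: (0.4000, 0.4000, 0.2000)
After 2 picoseconds: (0.3800, 0.3800, 0.2400)
After 3 picoseconds: (0.3760, 0.3860, 0.2380)
After 4 picoseconds: (0.3762, 0.3862, 0.2376)
P(in state III after 4 picoseconds) = 0.2376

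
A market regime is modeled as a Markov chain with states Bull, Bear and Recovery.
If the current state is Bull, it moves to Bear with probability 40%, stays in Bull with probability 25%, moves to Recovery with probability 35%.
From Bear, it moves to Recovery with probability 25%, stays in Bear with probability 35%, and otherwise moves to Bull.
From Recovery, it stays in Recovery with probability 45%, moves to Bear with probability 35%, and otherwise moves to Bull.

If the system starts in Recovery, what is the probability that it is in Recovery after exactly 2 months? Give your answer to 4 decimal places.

Sum over the intermediate state after 1 month:
P = P(Recovery→Bull)·P(Bull→Recovery) + P(Recovery→Bear)·P(Bear→Recovery) + P(Recovery→Recovery)·P(Recovery→Recovery)
  = 0.2×0.35 + 0.35×0.25 + 0.45×0.45
  = 0.0700 + 0.0875 + 0.2025 = 0.3600

0.3600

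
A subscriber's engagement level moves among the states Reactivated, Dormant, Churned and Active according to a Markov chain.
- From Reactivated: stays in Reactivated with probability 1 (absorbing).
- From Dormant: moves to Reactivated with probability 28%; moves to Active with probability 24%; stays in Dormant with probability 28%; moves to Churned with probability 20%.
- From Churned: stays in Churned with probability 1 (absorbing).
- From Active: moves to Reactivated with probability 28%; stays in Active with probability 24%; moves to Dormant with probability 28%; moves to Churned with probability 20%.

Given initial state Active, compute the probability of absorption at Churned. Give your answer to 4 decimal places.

0.4167

Let h(s) be the probability of absorption at Churned starting from transient state s. Then h(Churned) = 1 and h(Reactivated) = 0. By first-step analysis:
h(Dormant) = 0.28·0 + 0.28·h(Dormant) + 0.2·1 + 0.24·h(Active)
h(Active) = 0.28·0 + 0.28·h(Dormant) + 0.2·1 + 0.24·h(Active)
Solving: h(Dormant) = 0.4167, h(Active) = 0.4167.
Starting from Active, the probability is 0.4167.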